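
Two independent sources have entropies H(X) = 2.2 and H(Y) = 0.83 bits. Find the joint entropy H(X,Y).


For independent variables, H(X,Y) = H(X) + H(Y) = 2.2 + 0.83 = 3.03

3.03 bits


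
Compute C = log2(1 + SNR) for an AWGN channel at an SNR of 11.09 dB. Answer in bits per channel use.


SNR_linear = 10^(11.09/10) = 12.8529; C = log2(1 + SNR_linear) = log2(1 + 12.8529) = 3.7921

3.7921 bits/channel use


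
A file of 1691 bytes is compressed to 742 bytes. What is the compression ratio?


Ratio = original / compressed = 1691 / 742 = 2.279

2.279


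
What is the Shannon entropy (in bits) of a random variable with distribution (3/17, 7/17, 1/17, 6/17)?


H = -sum(p_i * log2(p_i)). Terms: -(3/17)*log2(3/17) = 0.441618; -(7/17)*log2(7/17) = 0.527103; -(1/17)*log2(1/17) = 0.240439; -(6/17)*log2(6/17) = 0.530294. H = 0.441618 + 0.527103 + 0.240439 + 0.530294 = 1.7395

1.7395 bits


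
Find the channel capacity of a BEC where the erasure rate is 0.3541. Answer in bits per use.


C = 1 - epsilon = 1 - 0.3541 = 0.6459

0.6459 bits


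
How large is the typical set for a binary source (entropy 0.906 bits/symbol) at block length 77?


log2|A_typical| = nH = 77 * 0.906 = 69.762, so |A_typical| ~ 2^69.762 = 1.001e+21

1.001e+21


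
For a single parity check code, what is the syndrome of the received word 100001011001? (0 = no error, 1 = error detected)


Syndrome = XOR of all bits = 1 XOR 0 XOR 0 XOR 0 XOR 0 XOR 1 XOR 0 XOR 1 XOR 1 XOR 0 XOR 0 XOR 1 = 1

1


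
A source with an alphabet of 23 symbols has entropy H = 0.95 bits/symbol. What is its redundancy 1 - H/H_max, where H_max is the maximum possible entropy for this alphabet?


H_max = log2(K) = log2(23) = 4.5236 bits/symbol. Redundancy = 1 - H/H_max = 1 - 0.95/4.5236 = 1 - 0.21 = 0.79

0.79


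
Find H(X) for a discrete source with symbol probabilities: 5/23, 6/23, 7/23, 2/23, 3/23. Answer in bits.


H = -sum(p_i * log2(p_i)). Terms: -(5/23)*log2(5/23) = 0.478616; -(6/23)*log2(6/23) = 0.505722; -(7/23)*log2(7/23) = 0.522324; -(2/23)*log2(2/23) = 0.306397; -(3/23)*log2(3/23) = 0.383296. H = 0.478616 + 0.505722 + 0.522324 + 0.306397 + 0.383296 = 2.1964

2.1964 bits


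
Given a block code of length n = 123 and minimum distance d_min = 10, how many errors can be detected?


Detection capability = d_min - 1 = 10 - 1 = 9

9 errors


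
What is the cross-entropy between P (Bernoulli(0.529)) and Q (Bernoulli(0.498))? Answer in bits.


H(P,Q) = -p*log2(q) - (1-p)*log2(1-q). -0.529*log2(0.498) = 0.532059; -0.471*log2(0.502) = 0.468287. H(P,Q) = 0.532059 + 0.468287 = 1.0003

1.0003 bits


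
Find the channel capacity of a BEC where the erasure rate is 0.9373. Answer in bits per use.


C = 1 - epsilon = 1 - 0.9373 = 0.0627

0.0627 bits


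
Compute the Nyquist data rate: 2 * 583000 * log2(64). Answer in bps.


Rate = 2 * B * log2(M) = 2 * 583000 * 6.0 = 6996000.0

6996000.0 bps


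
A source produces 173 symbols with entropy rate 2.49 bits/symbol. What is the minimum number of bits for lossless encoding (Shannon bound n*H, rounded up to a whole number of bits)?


Minimum bits >= n * H = 173 * 2.49 = 430.77, rounded up to a whole number of bits = 431

431 bits


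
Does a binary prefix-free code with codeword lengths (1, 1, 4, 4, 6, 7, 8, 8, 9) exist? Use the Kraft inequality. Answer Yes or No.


Kraft sum = sum(2^(-l_i)) = 1.1582, need <= 1. Result: violated (a binary prefix-free code with these lengths cannot exist)

No


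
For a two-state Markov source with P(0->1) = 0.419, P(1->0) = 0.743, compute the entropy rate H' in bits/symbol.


Stationary distribution: pi_0 = p10/(p01+p10) = 0.6394, pi_1 = 0.3606. Entropy rate H' = pi_0*H(p01) + pi_1*H(p10) = 0.6394*0.981 + 0.3606*0.8222 = 0.9237

0.9237 bits/symbol


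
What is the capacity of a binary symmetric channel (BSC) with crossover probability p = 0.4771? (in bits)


H(p) = -p*log2(p) - (1-p)*log2(1-p) = -0.4771*log2(0.4771) - 0.5229*log2(0.5229) = 0.509369 + 0.489117 = 0.9985. C = 1 - H(p) = 1 - 0.9985 = 0.0015

0.0015 bits


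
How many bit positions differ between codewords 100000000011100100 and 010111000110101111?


Count differing positions: ^ ^ . ^ ^ ^ . . . ^ . ^ . . ^ . ^ ^ = 10 differences

10


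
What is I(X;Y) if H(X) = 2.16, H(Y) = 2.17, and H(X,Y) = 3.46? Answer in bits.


I(X;Y) = H(X) + H(Y) - H(X,Y) = 2.16 + 2.17 - 3.46 = 0.87

0.87 bits


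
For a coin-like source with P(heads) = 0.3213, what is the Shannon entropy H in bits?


H = -p*log2(p) - (1-p)*log2(1-p). -0.3213*log2(0.3213) = 0.526292; -0.6787*log2(0.6787) = 0.379498. H = 0.526292 + 0.379498 = 0.9058

0.9058 bits


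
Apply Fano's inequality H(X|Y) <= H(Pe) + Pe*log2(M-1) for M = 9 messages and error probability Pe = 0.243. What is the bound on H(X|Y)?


H(Pe) = -Pe*log2(Pe) - (1-Pe)*log2(1-Pe) = -0.243*log2(0.243) - 0.757*log2(0.757) = 0.495956 + 0.304038 = 0.8. Pe*log2(M-1) = 0.243*log2(8) = 0.729000. Bound = H(Pe) + Pe*log2(M-1) = 0.495956 + 0.304038 + 0.729000 = 1.529

1.529 bits


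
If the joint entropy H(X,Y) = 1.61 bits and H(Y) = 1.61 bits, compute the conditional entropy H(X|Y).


H(X|Y) = H(X,Y) - H(Y) = 1.61 - 1.61 = 0.0

0.0 bits


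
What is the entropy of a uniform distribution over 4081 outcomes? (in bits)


H = log2(n) = log2(4081) = 11.9947

11.9947 bits


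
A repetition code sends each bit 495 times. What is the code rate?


Rate = k/n = 1/495

1/495


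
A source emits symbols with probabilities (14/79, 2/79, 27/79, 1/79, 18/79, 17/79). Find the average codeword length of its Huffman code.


Huffman construction (repeatedly merge the two least-probable nodes; each merge adds 1 bit to every symbol beneath it): 1/79 + 2/79 = 3/79; 3/79 + 14/79 = 17/79; 17/79 + 17/79 = 34/79; 18/79 + 27/79 = 45/79; 34/79 + 45/79 = 1. Resulting codeword lengths (in the order the probabilities were given): (3, 4, 2, 4, 2, 2). L_avg = sum(p_i * l_i) = 14/79*3 + 2/79*4 + 27/79*2 + 1/79*4 + 18/79*2 + 17/79*2 = 178/79 = 2.2532

2.2532 bits


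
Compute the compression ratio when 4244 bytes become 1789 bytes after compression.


Ratio = original / compressed = 4244 / 1789 = 2.3723

2.3723


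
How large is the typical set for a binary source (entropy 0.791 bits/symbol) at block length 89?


log2|A_typical| = nH = 89 * 0.791 = 70.399, so |A_typical| ~ 2^70.399 = 1.557e+21

1.557e+21


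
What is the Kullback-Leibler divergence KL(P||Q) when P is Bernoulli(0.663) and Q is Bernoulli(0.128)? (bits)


KL = p*log2(p/q) + (1-p)*log2((1-p)/(1-q)) = 0.663*log2(0.663/0.128) + 0.337*log2(0.337/0.872) = 1.111

1.111 bits


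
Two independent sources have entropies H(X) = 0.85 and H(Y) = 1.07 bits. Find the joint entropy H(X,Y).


For independent variables, H(X,Y) = H(X) + H(Y) = 0.85 + 1.07 = 1.92

1.92 bits


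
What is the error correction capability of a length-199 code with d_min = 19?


Correction capability = floor((d-1)/2) = floor((19-1)/2) = 9

9 errors


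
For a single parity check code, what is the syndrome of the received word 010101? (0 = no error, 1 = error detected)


Syndrome = XOR of all bits = 0 XOR 1 XOR 0 XOR 1 XOR 0 XOR 1 = 1

1


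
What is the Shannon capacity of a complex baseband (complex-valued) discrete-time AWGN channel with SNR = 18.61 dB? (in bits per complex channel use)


SNR_linear = 10^(18.61/10) = 72.6106; C = log2(1 + SNR_linear) = log2(1 + 72.6106) = 6.2018

6.2018 bits/channel use


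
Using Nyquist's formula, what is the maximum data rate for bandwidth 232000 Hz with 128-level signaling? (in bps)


Rate = 2 * B * log2(M) = 2 * 232000 * 7.0 = 3248000.0

3248000.0 bps


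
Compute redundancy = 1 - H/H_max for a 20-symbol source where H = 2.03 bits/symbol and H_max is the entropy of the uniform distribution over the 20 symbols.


H_max = log2(K) = log2(20) = 4.3219 bits/symbol. Redundancy = 1 - H/H_max = 1 - 2.03/4.3219 = 1 - 0.4697 = 0.5303

0.5303


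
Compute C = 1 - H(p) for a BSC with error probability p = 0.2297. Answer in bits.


H(p) = -p*log2(p) - (1-p)*log2(1-p) = -0.2297*log2(0.2297) - 0.7703*log2(0.7703) = 0.487464 + 0.290024 = 0.7775. C = 1 - H(p) = 1 - 0.7775 = 0.2225

0.2225 bits


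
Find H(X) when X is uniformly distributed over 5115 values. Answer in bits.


H = log2(n) = log2(5115) = 12.3205

12.3205 bits


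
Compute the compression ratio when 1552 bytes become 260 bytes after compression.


Ratio = original / compressed = 1552 / 260 = 5.9692

5.9692


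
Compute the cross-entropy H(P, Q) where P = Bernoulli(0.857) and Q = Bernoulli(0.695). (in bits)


H(P,Q) = -p*log2(q) - (1-p)*log2(1-q). -0.857*log2(0.695) = 0.449852; -0.143*log2(0.305) = 0.244976. H(P,Q) = 0.449852 + 0.244976 = 0.6948

0.6948 bits


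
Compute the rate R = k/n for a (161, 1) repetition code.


Rate = k/n = 1/161

1/161


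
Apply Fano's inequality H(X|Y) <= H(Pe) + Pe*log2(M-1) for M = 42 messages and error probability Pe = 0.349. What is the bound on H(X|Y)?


H(Pe) = -Pe*log2(Pe) - (1-Pe)*log2(1-Pe) = -0.349*log2(0.349) - 0.651*log2(0.651) = 0.530027 + 0.403145 = 0.9332. Pe*log2(M-1) = 0.349*log2(41) = 1.869786. Bound = H(Pe) + Pe*log2(M-1) = 0.530027 + 0.403145 + 1.869786 = 2.803

2.803 bits


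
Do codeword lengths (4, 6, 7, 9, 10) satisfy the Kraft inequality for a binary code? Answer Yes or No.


Kraft sum = sum(2^(-l_i)) = 0.0889, need <= 1. Result: satisfied (a binary prefix-free code with these lengths exists)

Yes


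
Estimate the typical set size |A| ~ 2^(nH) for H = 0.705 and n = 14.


log2|A_typical| = nH = 14 * 0.705 = 9.87, so |A_typical| ~ 2^9.87 = 9.358e+02

9.358e+02


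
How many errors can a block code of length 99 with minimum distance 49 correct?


Correction capability = floor((d-1)/2) = floor((49-1)/2) = 24

24 errors


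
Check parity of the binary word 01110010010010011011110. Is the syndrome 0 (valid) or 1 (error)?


Syndrome = XOR of all bits = 0 XOR 1 XOR 1 XOR 1 XOR 0 XOR 0 XOR 1 XOR 0 XOR 0 XOR 1 XOR 0 XOR 0 XOR 1 XOR 0 XOR 0 XOR 1 XOR 1 XOR 0 XOR 1 XOR 1 XOR 1 XOR 1 XOR 0 = 0

0


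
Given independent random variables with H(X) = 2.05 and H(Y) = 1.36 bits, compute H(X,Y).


For independent variables, H(X,Y) = H(X) + H(Y) = 2.05 + 1.36 = 3.41

3.41 bits


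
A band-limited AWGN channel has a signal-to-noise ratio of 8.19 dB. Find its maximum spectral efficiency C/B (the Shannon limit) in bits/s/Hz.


SNR_linear = 10^(8.19/10) = 6.5917; C/B = log2(1 + SNR_linear) = log2(1 + 6.5917) = 2.9244

2.9244 bits/s/Hz


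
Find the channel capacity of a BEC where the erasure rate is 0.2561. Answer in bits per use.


C = 1 - epsilon = 1 - 0.2561 = 0.7439

0.7439 bits


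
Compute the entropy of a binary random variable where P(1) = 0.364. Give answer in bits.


H = -p*log2(p) - (1-p)*log2(1-p). -0.364*log2(0.364) = 0.530708; -0.636*log2(0.636) = 0.415245. H = 0.530708 + 0.415245 = 0.946

0.946 bits


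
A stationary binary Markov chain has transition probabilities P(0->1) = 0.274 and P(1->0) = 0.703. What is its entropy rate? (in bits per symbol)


Stationary distribution: pi_0 = p10/(p01+p10) = 0.7195, pi_1 = 0.2805. Entropy rate H' = pi_0*H(p01) + pi_1*H(p10) = 0.7195*0.8471 + 0.2805*0.8776 = 0.8557

0.8557 bits/symbol


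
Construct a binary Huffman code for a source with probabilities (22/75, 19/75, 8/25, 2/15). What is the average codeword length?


Huffman construction (repeatedly merge the two least-probable nodes; each merge adds 1 bit to every symbol beneath it): 2/15 + 19/75 = 29/75; 22/75 + 8/25 = 46/75; 29/75 + 46/75 = 1. Resulting codeword lengths (in the order the probabilities were given): (2, 2, 2, 2). L_avg = sum(p_i * l_i) = 22/75*2 + 19/75*2 + 8/25*2 + 2/15*2 = 2

2.0 bits


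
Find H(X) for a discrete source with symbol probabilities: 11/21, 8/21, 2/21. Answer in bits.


H = -sum(p_i * log2(p_i)). Terms: -(11/21)*log2(11/21) = 0.488654; -(8/21)*log2(8/21) = 0.530407; -(2/21)*log2(2/21) = 0.323078. H = 0.488654 + 0.530407 + 0.323078 = 1.3421

1.3421 bits


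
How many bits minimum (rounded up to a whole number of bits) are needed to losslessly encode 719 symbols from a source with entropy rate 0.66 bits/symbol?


Minimum bits >= n * H = 719 * 0.66 = 474.54, rounded up to a whole number of bits = 475

475 bits


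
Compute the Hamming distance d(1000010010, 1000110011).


Count differing positions: . . . . ^ . . . . ^ = 2 differences

2


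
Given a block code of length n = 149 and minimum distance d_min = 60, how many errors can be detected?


Detection capability = d_min - 1 = 60 - 1 = 59

59 errors


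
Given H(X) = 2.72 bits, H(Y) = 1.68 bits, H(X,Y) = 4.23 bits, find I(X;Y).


I(X;Y) = H(X) + H(Y) - H(X,Y) = 2.72 + 1.68 - 4.23 = 0.17

0.17 bits


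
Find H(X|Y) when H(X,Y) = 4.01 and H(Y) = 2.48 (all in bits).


H(X|Y) = H(X,Y) - H(Y) = 4.01 - 2.48 = 1.53

1.53 bits


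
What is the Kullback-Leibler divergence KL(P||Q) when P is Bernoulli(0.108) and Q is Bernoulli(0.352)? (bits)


KL = p*log2(p/q) + (1-p)*log2((1-p)/(1-q)) = 0.108*log2(0.108/0.352) + 0.892*log2(0.892/0.648) = 0.2272

0.2272 bits


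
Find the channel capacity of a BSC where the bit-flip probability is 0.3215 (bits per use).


H(p) = -p*log2(p) - (1-p)*log2(1-p) = -0.3215*log2(0.3215) - 0.6785*log2(0.6785) = 0.526331 + 0.379675 = 0.906. C = 1 - H(p) = 1 - 0.906 = 0.094

0.094 bits


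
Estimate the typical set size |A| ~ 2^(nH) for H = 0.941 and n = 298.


log2|A_typical| = nH = 298 * 0.941 = 280.418, so |A_typical| ~ 2^280.418 = 2.596e+84

2.596e+84


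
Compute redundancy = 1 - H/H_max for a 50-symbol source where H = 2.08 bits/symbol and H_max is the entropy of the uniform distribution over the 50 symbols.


H_max = log2(K) = log2(50) = 5.6439 bits/symbol. Redundancy = 1 - H/H_max = 1 - 2.08/5.6439 = 1 - 0.3685 = 0.6315

0.6315


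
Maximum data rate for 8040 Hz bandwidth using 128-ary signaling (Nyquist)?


Rate = 2 * B * log2(M) = 2 * 8040 * 7.0 = 112560.0

112560.0 bps


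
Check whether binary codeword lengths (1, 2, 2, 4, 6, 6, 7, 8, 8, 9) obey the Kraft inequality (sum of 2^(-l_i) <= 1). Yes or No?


Kraft sum = sum(2^(-l_i)) = 1.1113, need <= 1. Result: violated (a binary prefix-free code with these lengths cannot exist)

No


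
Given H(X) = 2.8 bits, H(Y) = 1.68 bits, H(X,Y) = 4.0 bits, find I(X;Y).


I(X;Y) = H(X) + H(Y) - H(X,Y) = 2.8 + 1.68 - 4.0 = 0.48

0.48 bits


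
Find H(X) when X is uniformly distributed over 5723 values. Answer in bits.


H = log2(n) = log2(5723) = 12.4826

12.4826 bits


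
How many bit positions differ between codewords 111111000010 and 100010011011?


Count differing positions: . ^ ^ ^ . ^ . ^ ^ . . ^ = 7 differences

7


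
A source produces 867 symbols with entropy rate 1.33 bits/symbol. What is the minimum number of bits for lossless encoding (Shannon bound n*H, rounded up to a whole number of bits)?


Minimum bits >= n * H = 867 * 1.33 = 1153.11, rounded up to a whole number of bits = 1154

1154 bits


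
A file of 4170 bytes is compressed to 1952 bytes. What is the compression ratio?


Ratio = original / compressed = 4170 / 1952 = 2.1363

2.1363


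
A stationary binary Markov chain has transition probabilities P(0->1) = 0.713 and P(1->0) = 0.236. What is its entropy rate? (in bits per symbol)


Stationary distribution: pi_0 = p10/(p01+p10) = 0.2487, pi_1 = 0.7513. Entropy rate H' = pi_0*H(p01) + pi_1*H(p10) = 0.2487*0.8648 + 0.7513*0.7883 = 0.8073

0.8073 bits/symbol


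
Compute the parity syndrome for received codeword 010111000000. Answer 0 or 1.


Syndrome = XOR of all bits = 0 XOR 1 XOR 0 XOR 1 XOR 1 XOR 1 XOR 0 XOR 0 XOR 0 XOR 0 XOR 0 XOR 0 = 0

0


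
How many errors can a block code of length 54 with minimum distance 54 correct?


Correction capability = floor((d-1)/2) = floor((54-1)/2) = 26

26 errors


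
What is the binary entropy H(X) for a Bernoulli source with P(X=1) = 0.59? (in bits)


H = -p*log2(p) - (1-p)*log2(1-p). -0.59*log2(0.59) = 0.449116; -0.41*log2(0.41) = 0.527385. H = 0.449116 + 0.527385 = 0.9765

0.9765 bits


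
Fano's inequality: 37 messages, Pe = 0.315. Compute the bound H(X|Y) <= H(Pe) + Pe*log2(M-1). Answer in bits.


H(Pe) = -Pe*log2(Pe) - (1-Pe)*log2(1-Pe) = -0.315*log2(0.315) - 0.685*log2(0.685) = 0.524972 + 0.373890 = 0.8989. Pe*log2(M-1) = 0.315*log2(36) = 1.628526. Bound = H(Pe) + Pe*log2(M-1) = 0.524972 + 0.373890 + 1.628526 = 2.5274

2.5274 bits


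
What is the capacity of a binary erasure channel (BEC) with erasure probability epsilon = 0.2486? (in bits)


C = 1 - epsilon = 1 - 0.2486 = 0.7514

0.7514 bits


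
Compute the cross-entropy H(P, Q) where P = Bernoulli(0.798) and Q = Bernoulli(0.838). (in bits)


H(P,Q) = -p*log2(q) - (1-p)*log2(1-q). -0.798*log2(0.838) = 0.203472; -0.202*log2(0.162) = 0.530439. H(P,Q) = 0.203472 + 0.530439 = 0.7339

0.7339 bits


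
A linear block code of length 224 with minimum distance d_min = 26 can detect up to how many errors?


Detection capability = d_min - 1 = 26 - 1 = 25

25 errors


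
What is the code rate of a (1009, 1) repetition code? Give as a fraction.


Rate = k/n = 1/1009

1/1009


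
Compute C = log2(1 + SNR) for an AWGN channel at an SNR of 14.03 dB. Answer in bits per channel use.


SNR_linear = 10^(14.03/10) = 25.293; C = log2(1 + SNR_linear) = log2(1 + 25.293) = 4.7166

4.7166 bits/channel use


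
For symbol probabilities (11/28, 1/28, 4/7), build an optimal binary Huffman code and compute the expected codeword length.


Huffman construction (repeatedly merge the two least-probable nodes; each merge adds 1 bit to every symbol beneath it): 1/28 + 11/28 = 3/7; 3/7 + 4/7 = 1. Resulting codeword lengths (in the order the probabilities were given): (2, 2, 1). L_avg = sum(p_i * l_i) = 11/28*2 + 1/28*2 + 4/7*1 = 10/7 = 1.4286

1.4286 bits


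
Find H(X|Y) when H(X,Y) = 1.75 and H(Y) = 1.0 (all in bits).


H(X|Y) = H(X,Y) - H(Y) = 1.75 - 1.0 = 0.75

0.75 bits


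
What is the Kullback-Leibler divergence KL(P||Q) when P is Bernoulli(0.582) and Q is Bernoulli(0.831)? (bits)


KL = p*log2(p/q) + (1-p)*log2((1-p)/(1-q)) = 0.582*log2(0.582/0.831) + 0.418*log2(0.418/0.169) = 0.2471

0.2471 bits


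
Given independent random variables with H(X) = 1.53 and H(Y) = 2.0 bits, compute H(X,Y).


For independent variables, H(X,Y) = H(X) + H(Y) = 1.53 + 2.0 = 3.53

3.53 bits


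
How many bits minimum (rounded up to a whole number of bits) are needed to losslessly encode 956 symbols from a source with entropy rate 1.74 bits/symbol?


Minimum bits >= n * H = 956 * 1.74 = 1663.44, rounded up to a whole number of bits = 1664

1664 bits


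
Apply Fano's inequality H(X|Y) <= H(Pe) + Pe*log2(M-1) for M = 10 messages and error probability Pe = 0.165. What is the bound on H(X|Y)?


H(Pe) = -Pe*log2(Pe) - (1-Pe)*log2(1-Pe) = -0.165*log2(0.165) - 0.835*log2(0.835) = 0.428911 + 0.217227 = 0.6461. Pe*log2(M-1) = 0.165*log2(9) = 0.523038. Bound = H(Pe) + Pe*log2(M-1) = 0.428911 + 0.217227 + 0.523038 = 1.1692

1.1692 bits


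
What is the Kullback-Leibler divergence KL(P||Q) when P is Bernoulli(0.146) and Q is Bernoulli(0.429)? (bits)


KL = p*log2(p/q) + (1-p)*log2((1-p)/(1-q)) = 0.146*log2(0.146/0.429) + 0.854*log2(0.854/0.571) = 0.2689

0.2689 bits


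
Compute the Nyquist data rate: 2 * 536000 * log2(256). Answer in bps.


Rate = 2 * B * log2(M) = 2 * 536000 * 8.0 = 8576000.0

8576000.0 bps


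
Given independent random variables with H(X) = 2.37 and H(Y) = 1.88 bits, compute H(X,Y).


For independent variables, H(X,Y) = H(X) + H(Y) = 2.37 + 1.88 = 4.25

4.25 bits


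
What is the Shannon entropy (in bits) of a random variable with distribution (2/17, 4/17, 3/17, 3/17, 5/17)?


H = -sum(p_i * log2(p_i)). Terms: -(2/17)*log2(2/17) = 0.363231; -(4/17)*log2(4/17) = 0.491168; -(3/17)*log2(3/17) = 0.441618; -(3/17)*log2(3/17) = 0.441618; -(5/17)*log2(5/17) = 0.519275. H = 0.363231 + 0.491168 + 0.441618 + 0.441618 + 0.519275 = 2.2569

2.2569 bits


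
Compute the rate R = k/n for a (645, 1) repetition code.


Rate = k/n = 1/645

1/645


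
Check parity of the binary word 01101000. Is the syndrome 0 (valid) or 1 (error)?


Syndrome = XOR of all bits = 0 XOR 1 XOR 1 XOR 0 XOR 1 XOR 0 XOR 0 XOR 0 = 1

1


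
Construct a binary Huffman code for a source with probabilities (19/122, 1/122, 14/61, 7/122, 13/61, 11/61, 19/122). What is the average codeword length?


Huffman construction (repeatedly merge the two least-probable nodes; each merge adds 1 bit to every symbol beneath it): 1/122 + 7/122 = 4/61; 4/61 + 19/122 = 27/122; 19/122 + 11/61 = 41/122; 13/61 + 27/122 = 53/122; 14/61 + 41/122 = 69/122; 53/122 + 69/122 = 1. Resulting codeword lengths (in the order the probabilities were given): (3, 4, 2, 4, 2, 3, 3). L_avg = sum(p_i * l_i) = 19/122*3 + 1/122*4 + 14/61*2 + 7/122*4 + 13/61*2 + 11/61*3 + 19/122*3 = 160/61 = 2.623

2.623 bits


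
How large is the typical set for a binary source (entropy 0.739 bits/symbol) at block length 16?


log2|A_typical| = nH = 16 * 0.739 = 11.824, so |A_typical| ~ 2^11.824 = 3.626e+03

3.626e+03


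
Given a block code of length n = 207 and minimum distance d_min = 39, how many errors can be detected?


Detection capability = d_min - 1 = 39 - 1 = 38

38 errors


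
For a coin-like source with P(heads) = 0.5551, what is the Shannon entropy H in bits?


H = -p*log2(p) - (1-p)*log2(1-p). -0.5551*log2(0.5551) = 0.471380; -0.4449*log2(0.4449) = 0.519842. H = 0.471380 + 0.519842 = 0.9912

0.9912 bits


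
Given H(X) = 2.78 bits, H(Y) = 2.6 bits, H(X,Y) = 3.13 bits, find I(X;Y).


I(X;Y) = H(X) + H(Y) - H(X,Y) = 2.78 + 2.6 - 3.13 = 2.25

2.25 bits


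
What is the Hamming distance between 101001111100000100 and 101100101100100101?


Count differing positions: . . . ^ . ^ . ^ . . . . ^ . . . . ^ = 5 differences

5


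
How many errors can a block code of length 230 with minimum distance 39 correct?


Correction capability = floor((d-1)/2) = floor((39-1)/2) = 19

19 errors


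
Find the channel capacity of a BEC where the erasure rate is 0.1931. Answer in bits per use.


C = 1 - epsilon = 1 - 0.1931 = 0.8069

0.8069 bits


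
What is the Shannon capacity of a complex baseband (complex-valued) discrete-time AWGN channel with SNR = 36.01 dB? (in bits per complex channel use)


SNR_linear = 10^(36.01/10) = 3990.249; C = log2(1 + SNR_linear) = log2(1 + 3990.249) = 11.9626

11.9626 bits/channel use


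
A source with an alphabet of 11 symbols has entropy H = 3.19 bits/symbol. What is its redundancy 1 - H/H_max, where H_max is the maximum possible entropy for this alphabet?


H_max = log2(K) = log2(11) = 3.4594 bits/symbol. Redundancy = 1 - H/H_max = 1 - 3.19/3.4594 = 1 - 0.9221 = 0.0779

0.0779


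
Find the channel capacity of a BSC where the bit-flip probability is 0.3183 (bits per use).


H(p) = -p*log2(p) - (1-p)*log2(1-p) = -0.3183*log2(0.3183) - 0.6817*log2(0.6817) = 0.525685 + 0.376838 = 0.9025. C = 1 - H(p) = 1 - 0.9025 = 0.0975

0.0975 bits


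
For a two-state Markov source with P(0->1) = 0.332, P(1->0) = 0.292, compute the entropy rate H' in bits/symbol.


Stationary distribution: pi_0 = p10/(p01+p10) = 0.4679, pi_1 = 0.5321. Entropy rate H' = pi_0*H(p01) + pi_1*H(p10) = 0.4679*0.917 + 0.5321*0.8713 = 0.8927

0.8927 bits/symbol


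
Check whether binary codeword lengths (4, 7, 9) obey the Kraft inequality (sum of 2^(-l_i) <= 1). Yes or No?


Kraft sum = sum(2^(-l_i)) = 0.0723, need <= 1. Result: satisfied (a binary prefix-free code with these lengths exists)

Yes


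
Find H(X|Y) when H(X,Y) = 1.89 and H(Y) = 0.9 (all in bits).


H(X|Y) = H(X,Y) - H(Y) = 1.89 - 0.9 = 0.99

0.99 bits


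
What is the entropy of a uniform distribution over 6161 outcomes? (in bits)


H = log2(n) = log2(6161) = 12.5889

12.5889 bits


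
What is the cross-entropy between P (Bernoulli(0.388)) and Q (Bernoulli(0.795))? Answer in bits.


H(P,Q) = -p*log2(q) - (1-p)*log2(1-q). -0.388*log2(0.795) = 0.128418; -0.612*log2(0.205) = 1.399218. H(P,Q) = 0.128418 + 1.399218 = 1.5276

1.5276 bits


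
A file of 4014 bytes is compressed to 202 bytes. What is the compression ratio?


Ratio = original / compressed = 4014 / 202 = 19.8713

19.8713


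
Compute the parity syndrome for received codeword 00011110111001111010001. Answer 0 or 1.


Syndrome = XOR of all bits = 0 XOR 0 XOR 0 XOR 1 XOR 1 XOR 1 XOR 1 XOR 0 XOR 1 XOR 1 XOR 1 XOR 0 XOR 0 XOR 1 XOR 1 XOR 1 XOR 1 XOR 0 XOR 1 XOR 0 XOR 0 XOR 0 XOR 1 = 1

1


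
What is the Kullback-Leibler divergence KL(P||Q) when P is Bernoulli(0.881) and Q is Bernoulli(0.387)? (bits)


KL = p*log2(p/q) + (1-p)*log2((1-p)/(1-q)) = 0.881*log2(0.881/0.387) + 0.119*log2(0.119/0.613) = 0.7642

0.7642 bits


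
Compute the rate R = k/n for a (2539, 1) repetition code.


Rate = k/n = 1/2539

1/2539


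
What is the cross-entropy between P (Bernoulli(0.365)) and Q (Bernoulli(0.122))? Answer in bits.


H(P,Q) = -p*log2(q) - (1-p)*log2(1-q). -0.365*log2(0.122) = 1.107792; -0.635*log2(0.878) = 0.119194. H(P,Q) = 1.107792 + 0.119194 = 1.227

1.227 bits


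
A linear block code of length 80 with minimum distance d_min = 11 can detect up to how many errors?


Detection capability = d_min - 1 = 11 - 1 = 10

10 errors


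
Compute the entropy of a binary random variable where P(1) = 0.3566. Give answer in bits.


H = -p*log2(p) - (1-p)*log2(1-p). -0.3566*log2(0.3566) = 0.530486; -0.6434*log2(0.6434) = 0.409339. H = 0.530486 + 0.409339 = 0.9398

0.9398 bits


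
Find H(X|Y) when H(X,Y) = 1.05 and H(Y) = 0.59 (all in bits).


H(X|Y) = H(X,Y) - H(Y) = 1.05 - 0.59 = 0.46

0.46 bits


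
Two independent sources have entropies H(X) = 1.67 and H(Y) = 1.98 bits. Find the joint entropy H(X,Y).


For independent variables, H(X,Y) = H(X) + H(Y) = 1.67 + 1.98 = 3.65

3.65 bits


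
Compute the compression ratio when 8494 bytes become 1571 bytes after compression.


Ratio = original / compressed = 8494 / 1571 = 5.4067

5.4067


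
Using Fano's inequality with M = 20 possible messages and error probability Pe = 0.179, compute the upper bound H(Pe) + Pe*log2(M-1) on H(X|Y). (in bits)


H(Pe) = -Pe*log2(Pe) - (1-Pe)*log2(1-Pe) = -0.179*log2(0.179) - 0.821*log2(0.821) = 0.444272 + 0.233612 = 0.6779. Pe*log2(M-1) = 0.179*log2(19) = 0.760379. Bound = H(Pe) + Pe*log2(M-1) = 0.444272 + 0.233612 + 0.760379 = 1.4383

1.4383 bits


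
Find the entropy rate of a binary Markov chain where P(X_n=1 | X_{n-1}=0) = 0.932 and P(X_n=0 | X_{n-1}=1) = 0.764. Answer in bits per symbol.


Stationary distribution: pi_0 = p10/(p01+p10) = 0.4505, pi_1 = 0.5495. Entropy rate H' = pi_0*H(p01) + pi_1*H(p10) = 0.4505*0.3584 + 0.5495*0.7883 = 0.5947

0.5947 bits/symbol


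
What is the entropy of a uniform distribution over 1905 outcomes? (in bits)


H = log2(n) = log2(1905) = 10.8956

10.8956 bits


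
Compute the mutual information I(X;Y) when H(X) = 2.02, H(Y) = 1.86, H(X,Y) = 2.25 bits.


I(X;Y) = H(X) + H(Y) - H(X,Y) = 2.02 + 1.86 - 2.25 = 1.63

1.63 bits


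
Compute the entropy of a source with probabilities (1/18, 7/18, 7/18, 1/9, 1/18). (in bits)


H = -sum(p_i * log2(p_i)). Terms: -(1/18)*log2(1/18) = 0.231663; -(7/18)*log2(7/18) = 0.529888; -(7/18)*log2(7/18) = 0.529888; -(1/9)*log2(1/9) = 0.352214; -(1/18)*log2(1/18) = 0.231663. H = 0.231663 + 0.529888 + 0.529888 + 0.352214 + 0.231663 = 1.8753

1.8753 bits


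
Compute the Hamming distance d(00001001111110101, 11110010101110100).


Count differing positions: ^ ^ ^ ^ ^ . ^ ^ . ^ . . . . . . ^ = 9 differences

9


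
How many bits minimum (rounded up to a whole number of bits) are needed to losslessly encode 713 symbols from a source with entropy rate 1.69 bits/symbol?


Minimum bits >= n * H = 713 * 1.69 = 1204.97, rounded up to a whole number of bits = 1205

1205 bits


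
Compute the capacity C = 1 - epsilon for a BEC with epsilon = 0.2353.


C = 1 - epsilon = 1 - 0.2353 = 0.7647

0.7647 bits


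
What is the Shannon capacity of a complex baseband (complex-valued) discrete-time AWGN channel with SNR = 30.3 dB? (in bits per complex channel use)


SNR_linear = 10^(30.3/10) = 1071.5193; C = log2(1 + SNR_linear) = log2(1 + 1071.5193) = 10.0668

10.0668 bits/channel use


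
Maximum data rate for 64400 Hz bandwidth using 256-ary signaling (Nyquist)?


Rate = 2 * B * log2(M) = 2 * 64400 * 8.0 = 1030400.0

1030400.0 bps


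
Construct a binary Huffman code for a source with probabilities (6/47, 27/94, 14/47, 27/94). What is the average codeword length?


Huffman construction (repeatedly merge the two least-probable nodes; each merge adds 1 bit to every symbol beneath it): 6/47 + 27/94 = 39/94; 27/94 + 14/47 = 55/94; 39/94 + 55/94 = 1. Resulting codeword lengths (in the order the probabilities were given): (2, 2, 2, 2). L_avg = sum(p_i * l_i) = 6/47*2 + 27/94*2 + 14/47*2 + 27/94*2 = 2

2.0 bits


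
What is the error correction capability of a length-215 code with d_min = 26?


Correction capability = floor((d-1)/2) = floor((26-1)/2) = 12

12 errors


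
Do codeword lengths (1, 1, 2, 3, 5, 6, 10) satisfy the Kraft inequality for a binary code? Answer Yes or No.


Kraft sum = sum(2^(-l_i)) = 1.4229, need <= 1. Result: violated (a binary prefix-free code with these lengths cannot exist)

No


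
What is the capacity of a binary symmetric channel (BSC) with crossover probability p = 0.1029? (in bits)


H(p) = -p*log2(p) - (1-p)*log2(1-p) = -0.1029*log2(0.1029) - 0.8971*log2(0.8971) = 0.337582 + 0.140539 = 0.4781. C = 1 - H(p) = 1 - 0.4781 = 0.5219

0.5219 bits


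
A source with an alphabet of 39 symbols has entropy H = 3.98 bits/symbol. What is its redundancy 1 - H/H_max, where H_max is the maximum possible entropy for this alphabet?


H_max = log2(K) = log2(39) = 5.2854 bits/symbol. Redundancy = 1 - H/H_max = 1 - 3.98/5.2854 = 1 - 0.753 = 0.247

0.247


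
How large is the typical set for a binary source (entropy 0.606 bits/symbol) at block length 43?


log2|A_typical| = nH = 43 * 0.606 = 26.058, so |A_typical| ~ 2^26.058 = 6.986e+07

6.986e+07


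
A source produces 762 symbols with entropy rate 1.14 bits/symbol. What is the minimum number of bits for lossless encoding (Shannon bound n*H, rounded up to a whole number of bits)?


Minimum bits >= n * H = 762 * 1.14 = 868.68, rounded up to a whole number of bits = 869

869 bits


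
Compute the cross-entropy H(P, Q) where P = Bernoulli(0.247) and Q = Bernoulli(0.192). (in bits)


H(P,Q) = -p*log2(q) - (1-p)*log2(1-q). -0.247*log2(0.192) = 0.588063; -0.753*log2(0.808) = 0.231602. H(P,Q) = 0.588063 + 0.231602 = 0.8197

0.8197 bits


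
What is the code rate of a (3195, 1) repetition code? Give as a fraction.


Rate = k/n = 1/3195

1/3195


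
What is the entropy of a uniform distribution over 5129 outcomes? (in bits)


H = log2(n) = log2(5129) = 12.3245

12.3245 bits


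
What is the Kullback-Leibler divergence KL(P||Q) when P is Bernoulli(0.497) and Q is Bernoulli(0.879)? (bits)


KL = p*log2(p/q) + (1-p)*log2((1-p)/(1-q)) = 0.497*log2(0.497/0.879) + 0.503*log2(0.503/0.121) = 0.6251

0.6251 bits


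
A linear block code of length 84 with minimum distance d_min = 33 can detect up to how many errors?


Detection capability = d_min - 1 = 33 - 1 = 32

32 errors


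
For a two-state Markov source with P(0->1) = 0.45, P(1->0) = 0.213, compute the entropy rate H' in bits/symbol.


Stationary distribution: pi_0 = p10/(p01+p10) = 0.3213, pi_1 = 0.6787. Entropy rate H' = pi_0*H(p01) + pi_1*H(p10) = 0.3213*0.9928 + 0.6787*0.7472 = 0.8261

0.8261 bits/symbol


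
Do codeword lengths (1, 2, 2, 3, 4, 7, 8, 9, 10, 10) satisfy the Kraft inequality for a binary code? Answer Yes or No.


Kraft sum = sum(2^(-l_i)) = 1.2031, need <= 1. Result: violated (a binary prefix-free code with these lengths cannot exist)

No


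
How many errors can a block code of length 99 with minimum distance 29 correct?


Correction capability = floor((d-1)/2) = floor((29-1)/2) = 14

14 errors


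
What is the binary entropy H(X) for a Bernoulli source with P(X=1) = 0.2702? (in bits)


H = -p*log2(p) - (1-p)*log2(1-p). -0.2702*log2(0.2702) = 0.510111; -0.7298*log2(0.7298) = 0.331641. H = 0.510111 + 0.331641 = 0.8418

0.8418 bits


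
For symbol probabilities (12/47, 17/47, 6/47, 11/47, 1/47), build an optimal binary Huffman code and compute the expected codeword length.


Huffman construction (repeatedly merge the two least-probable nodes; each merge adds 1 bit to every symbol beneath it): 1/47 + 6/47 = 7/47; 7/47 + 11/47 = 18/47; 12/47 + 17/47 = 29/47; 18/47 + 29/47 = 1. Resulting codeword lengths (in the order the probabilities were given): (2, 2, 3, 2, 3). L_avg = sum(p_i * l_i) = 12/47*2 + 17/47*2 + 6/47*3 + 11/47*2 + 1/47*3 = 101/47 = 2.1489

2.1489 bits


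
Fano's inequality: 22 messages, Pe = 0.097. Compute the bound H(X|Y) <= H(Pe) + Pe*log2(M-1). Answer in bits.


H(Pe) = -Pe*log2(Pe) - (1-Pe)*log2(1-Pe) = -0.097*log2(0.097) - 0.903*log2(0.903) = 0.326490 + 0.132924 = 0.4594. Pe*log2(M-1) = 0.097*log2(21) = 0.426055. Bound = H(Pe) + Pe*log2(M-1) = 0.326490 + 0.132924 + 0.426055 = 0.8855

0.8855 bits


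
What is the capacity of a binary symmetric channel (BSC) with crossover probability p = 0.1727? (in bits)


H(p) = -p*log2(p) - (1-p)*log2(1-p) = -0.1727*log2(0.1727) - 0.8273*log2(0.8273) = 0.437563 + 0.226281 = 0.6638. C = 1 - H(p) = 1 - 0.6638 = 0.3362

0.3362 bits


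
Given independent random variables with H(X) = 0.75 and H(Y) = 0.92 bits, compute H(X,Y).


For independent variables, H(X,Y) = H(X) + H(Y) = 0.75 + 0.92 = 1.67

1.67 bits


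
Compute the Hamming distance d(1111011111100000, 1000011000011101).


Count differing positions: . ^ ^ ^ . . . ^ ^ ^ ^ ^ ^ ^ . ^ = 11 differences

11


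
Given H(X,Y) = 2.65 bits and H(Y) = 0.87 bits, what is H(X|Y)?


H(X|Y) = H(X,Y) - H(Y) = 2.65 - 0.87 = 1.78

1.78 bits


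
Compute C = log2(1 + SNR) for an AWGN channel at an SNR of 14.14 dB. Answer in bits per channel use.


SNR_linear = 10^(14.14/10) = 25.9418; C = log2(1 + SNR_linear) = log2(1 + 25.9418) = 4.7518

4.7518 bits/channel use


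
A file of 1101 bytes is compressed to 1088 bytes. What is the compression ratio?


Ratio = original / compressed = 1101 / 1088 = 1.0119

1.0119


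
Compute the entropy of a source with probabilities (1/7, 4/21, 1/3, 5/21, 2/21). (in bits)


H = -sum(p_i * log2(p_i)). Terms: -(1/7)*log2(1/7) = 0.401051; -(4/21)*log2(4/21) = 0.455680; -(1/3)*log2(1/3) = 0.528321; -(5/21)*log2(5/21) = 0.492950; -(2/21)*log2(2/21) = 0.323078. H = 0.401051 + 0.455680 + 0.528321 + 0.492950 + 0.323078 = 2.2011

2.2011 bits


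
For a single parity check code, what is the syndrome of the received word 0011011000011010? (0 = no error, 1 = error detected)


Syndrome = XOR of all bits = 0 XOR 0 XOR 1 XOR 1 XOR 0 XOR 1 XOR 1 XOR 0 XOR 0 XOR 0 XOR 0 XOR 1 XOR 1 XOR 0 XOR 1 XOR 0 = 1

1


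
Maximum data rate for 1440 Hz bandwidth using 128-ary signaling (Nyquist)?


Rate = 2 * B * log2(M) = 2 * 1440 * 7.0 = 20160.0

20160.0 bps


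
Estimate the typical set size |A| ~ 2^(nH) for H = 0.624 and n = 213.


log2|A_typical| = nH = 213 * 0.624 = 132.912, so |A_typical| ~ 2^132.912 = 1.024e+40

1.024e+40


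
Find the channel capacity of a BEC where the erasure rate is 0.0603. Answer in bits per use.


C = 1 - epsilon = 1 - 0.0603 = 0.9397

0.9397 bits


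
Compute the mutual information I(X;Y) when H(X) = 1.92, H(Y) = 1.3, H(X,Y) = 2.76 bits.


I(X;Y) = H(X) + H(Y) - H(X,Y) = 1.92 + 1.3 - 2.76 = 0.46

0.46 bits


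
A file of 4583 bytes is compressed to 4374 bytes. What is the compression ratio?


Ratio = original / compressed = 4583 / 4374 = 1.0478

1.0478


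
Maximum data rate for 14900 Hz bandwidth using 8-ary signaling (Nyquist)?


Rate = 2 * B * log2(M) = 2 * 14900 * 3.0 = 89400.0

89400.0 bps


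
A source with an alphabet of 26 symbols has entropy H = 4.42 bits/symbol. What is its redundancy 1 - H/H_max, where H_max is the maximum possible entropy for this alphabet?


H_max = log2(K) = log2(26) = 4.7004 bits/symbol. Redundancy = 1 - H/H_max = 1 - 4.42/4.7004 = 1 - 0.9403 = 0.0597

0.0597


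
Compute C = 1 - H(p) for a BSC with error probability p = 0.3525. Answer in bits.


H(p) = -p*log2(p) - (1-p)*log2(1-p) = -0.3525*log2(0.3525) - 0.6475*log2(0.6475) = 0.530267 + 0.406014 = 0.9363. C = 1 - H(p) = 1 - 0.9363 = 0.0637

0.0637 bits


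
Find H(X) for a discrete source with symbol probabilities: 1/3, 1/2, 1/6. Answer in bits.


H = -sum(p_i * log2(p_i)). Terms: -(1/3)*log2(1/3) = 0.528321; -(1/2)*log2(1/2) = 0.500000; -(1/6)*log2(1/6) = 0.430827. H = 0.528321 + 0.500000 + 0.430827 = 1.4591

1.4591 bits


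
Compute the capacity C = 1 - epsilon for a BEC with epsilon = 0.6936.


C = 1 - epsilon = 1 - 0.6936 = 0.3064

0.3064 bits


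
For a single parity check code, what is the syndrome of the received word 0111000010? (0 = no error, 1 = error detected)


Syndrome = XOR of all bits = 0 XOR 1 XOR 1 XOR 1 XOR 0 XOR 0 XOR 0 XOR 0 XOR 1 XOR 0 = 0

0


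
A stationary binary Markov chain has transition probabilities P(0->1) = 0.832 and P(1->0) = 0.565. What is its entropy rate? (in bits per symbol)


Stationary distribution: pi_0 = p10/(p01+p10) = 0.4044, pi_1 = 0.5956. Entropy rate H' = pi_0*H(p01) + pi_1*H(p10) = 0.4044*0.6531 + 0.5956*0.9878 = 0.8524

0.8524 bits/symbol


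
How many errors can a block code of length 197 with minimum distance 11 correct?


Correction capability = floor((d-1)/2) = floor((11-1)/2) = 5

5 errors


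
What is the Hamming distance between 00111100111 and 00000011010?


Count differing positions: . . ^ ^ ^ ^ ^ ^ ^ . ^ = 8 differences

8


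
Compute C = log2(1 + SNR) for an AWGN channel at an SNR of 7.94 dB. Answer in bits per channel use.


SNR_linear = 10^(7.94/10) = 6.223; C = log2(1 + SNR_linear) = log2(1 + 6.223) = 2.8526

2.8526 bits/channel use


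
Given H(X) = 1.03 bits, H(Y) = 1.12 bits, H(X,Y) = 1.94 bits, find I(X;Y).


I(X;Y) = H(X) + H(Y) - H(X,Y) = 1.03 + 1.12 - 1.94 = 0.21

0.21 bits


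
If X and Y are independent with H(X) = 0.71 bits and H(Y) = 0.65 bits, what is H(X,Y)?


For independent variables, H(X,Y) = H(X) + H(Y) = 0.71 + 0.65 = 1.36

1.36 bits


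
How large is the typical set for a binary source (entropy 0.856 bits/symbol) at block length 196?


log2|A_typical| = nH = 196 * 0.856 = 167.776, so |A_typical| ~ 2^167.776 = 3.203e+50

3.203e+50


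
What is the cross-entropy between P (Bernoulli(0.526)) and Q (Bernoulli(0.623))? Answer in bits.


H(P,Q) = -p*log2(q) - (1-p)*log2(1-q). -0.526*log2(0.623) = 0.359098; -0.474*log2(0.377) = 0.667090. H(P,Q) = 0.359098 + 0.667090 = 1.0262

1.0262 bits


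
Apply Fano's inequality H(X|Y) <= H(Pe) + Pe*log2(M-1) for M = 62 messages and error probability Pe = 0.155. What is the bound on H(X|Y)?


H(Pe) = -Pe*log2(Pe) - (1-Pe)*log2(1-Pe) = -0.155*log2(0.155) - 0.845*log2(0.845) = 0.416897 + 0.205315 = 0.6222. Pe*log2(M-1) = 0.155*log2(61) = 0.919264. Bound = H(Pe) + Pe*log2(M-1) = 0.416897 + 0.205315 + 0.919264 = 1.5415

1.5415 bits


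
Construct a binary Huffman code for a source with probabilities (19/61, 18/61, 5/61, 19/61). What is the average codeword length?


Huffman construction (repeatedly merge the two least-probable nodes; each merge adds 1 bit to every symbol beneath it): 5/61 + 18/61 = 23/61; 19/61 + 19/61 = 38/61; 23/61 + 38/61 = 1. Resulting codeword lengths (in the order the probabilities were given): (2, 2, 2, 2). L_avg = sum(p_i * l_i) = 19/61*2 + 18/61*2 + 5/61*2 + 19/61*2 = 2

2.0 bits
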